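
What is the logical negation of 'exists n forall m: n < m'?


Negation flips each quantifier (∀↔∃) and negates the inner predicate.
¬(exists n forall m: φ) = forall n exists m: ¬φ.

forall n exists m: ~(n < m)


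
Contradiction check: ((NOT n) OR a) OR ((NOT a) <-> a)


Truth table over {a, n}:
a | n | φ
---------
F | F | T
T | F | T
F | T | F
T | T | T
Satisfying assignment at row 1: a=F, n=F gives T.

No, it is not a contradiction.


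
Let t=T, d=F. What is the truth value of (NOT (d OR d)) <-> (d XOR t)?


Substitute t=T, d=F:
d OR d = F OR F = F
NOT (d OR d) = T
d XOR t = F XOR T = T
(NOT (d OR d)) <-> (d XOR t) = T <-> T = T

T


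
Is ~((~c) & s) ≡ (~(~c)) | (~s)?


Compare truth tables:
c | s | φ | ψ
-------------
False | False | True | True
True | False | True | True
False | True | False | False
True | True | True | True
The columns φ and ψ agree on every row.

Yes, they are logically equivalent.


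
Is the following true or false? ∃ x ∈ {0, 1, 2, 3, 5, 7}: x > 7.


Evaluate the predicate on each element: 0:F, 1:F, 2:F, 3:F, 5:F, 7:F.
No element satisfies the predicate.

F


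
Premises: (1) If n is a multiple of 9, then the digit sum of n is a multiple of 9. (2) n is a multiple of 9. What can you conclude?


Modus ponens: from (P → Q) and P, infer Q.
P = 'n is a multiple of 9' is asserted, and P → Q holds, so Q follows.

the digit sum of n is a multiple of 9.


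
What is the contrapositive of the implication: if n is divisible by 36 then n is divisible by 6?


The contrapositive of (P → Q) is (¬Q → ¬P); it is logically equivalent to the original.
Here P = 'n is divisible by 36' and Q = 'n is divisible by 6'.

If not (n is divisible by 6), then not (n is divisible by 36).


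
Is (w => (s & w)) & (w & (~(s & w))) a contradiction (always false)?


Truth table over {s, w}:
s | w | φ
---------
False | False | False
True | False | False
False | True | False
True | True | False
Every row is false.

Yes, it is a contradiction.


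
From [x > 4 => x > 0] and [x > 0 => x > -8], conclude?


Hypothetical syllogism: from (P → Q) and (Q → R), infer (P → R).
Chain the two implications through the shared middle term 'x > 0'.

x > 4 => x > -8


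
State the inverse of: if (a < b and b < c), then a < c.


The inverse of (P → Q) is (¬P → ¬Q). It is equivalent to the converse, not to the original.
Here P = '(a < b and b < c)' and Q = 'a < c'.

If not ((a < b and b < c)), then not (a < c).


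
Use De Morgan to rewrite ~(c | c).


De Morgan: the negation of a disjunction is the conjunction of the negations.
Distribute ~ across |, flipping it to &, and negate each literal.

(~c) & (~c)


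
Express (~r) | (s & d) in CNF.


Step 1: Distribute ∨ over ∧: (¬r) ∨ (s ∧ d) = ((¬r) ∨ s) ∧ ((¬r) ∨ d).

((~r) | s) & ((~r) | d)


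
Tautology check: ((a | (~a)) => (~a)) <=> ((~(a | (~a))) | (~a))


Build the truth table over {a}:
a | φ
-----
False | True
True | True
Every row evaluates to true.

Yes, it is a tautology.


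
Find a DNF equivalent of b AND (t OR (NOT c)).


Step 1: Distribute ∧ over ∨: b ∧ (t ∨ (¬c)) = (b ∧ t) ∨ (b ∧ (¬c)).

(b AND t) OR (b AND (NOT c))


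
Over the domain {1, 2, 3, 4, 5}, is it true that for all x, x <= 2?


Evaluate the predicate on each element: 1:T, 2:T, 3:F, 4:F, 5:F.
Counterexample x = 3 fails the predicate.

F


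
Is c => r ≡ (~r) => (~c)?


Compare truth tables:
c | r | φ | ψ
-------------
False | False | True | True
True | False | False | False
False | True | True | True
True | True | True | True
The columns φ and ψ agree on every row.

Yes, they are logically equivalent.


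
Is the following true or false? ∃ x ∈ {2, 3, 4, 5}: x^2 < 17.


Evaluate the predicate on each element: 2:T, 3:T, 4:T, 5:F.
Witness x = 2 satisfies the predicate.

T


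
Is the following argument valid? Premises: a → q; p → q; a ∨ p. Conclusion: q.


This matches the form of proof by cases: the conclusion follows in every model of the premises.

Valid.


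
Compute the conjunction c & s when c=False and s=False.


Conjunction is true only when both operands are true.
Substitute: c=False, s=False.
False & False evaluates to False.

False


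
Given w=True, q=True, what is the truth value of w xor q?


Exclusive or is true when exactly one operand is true.
Substitute: w=True, q=True.
True xor True evaluates to False.

False


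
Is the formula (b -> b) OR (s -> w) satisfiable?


Search for a satisfying assignment over {b, s, w}.
Try b=F, s=F, w=F: the formula evaluates to T.
A satisfying assignment exists.

Satisfiable.


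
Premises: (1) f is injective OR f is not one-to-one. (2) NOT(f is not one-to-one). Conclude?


Disjunctive syllogism: from (P ∨ Q) and ¬P, infer Q.
One disjunct, 'f is not one-to-one', is ruled out; the other must hold.

f is injective


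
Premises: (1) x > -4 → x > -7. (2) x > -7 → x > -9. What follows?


Hypothetical syllogism: from (P → Q) and (Q → R), infer (P → R).
Chain the two implications through the shared middle term 'x > -7'.

x > -4 → x > -9


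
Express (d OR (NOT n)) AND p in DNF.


Step 1: Distribute ∧ over ∨: (d ∨ (¬n)) ∧ p = (d ∧ p) ∨ ((¬n) ∧ p).

(d AND p) OR ((NOT n) AND p)


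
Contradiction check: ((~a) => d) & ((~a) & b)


Truth table over {a, b, d}:
a | b | d | φ
-------------
False | False | False | False
True | False | False | False
False | True | False | False
True | True | False | False
False | False | True | False
True | False | True | False
False | True | True | True
True | True | True | False
Satisfying assignment at row 7: a=False, b=True, d=True gives True.

No, it is not a contradiction.


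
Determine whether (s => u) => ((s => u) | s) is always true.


Build the truth table over {s, u}:
s | u | φ
---------
False | False | True
True | False | True
False | True | True
True | True | True
Every row evaluates to true.

Yes, it is a tautology.


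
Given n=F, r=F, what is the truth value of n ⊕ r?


Exclusive or is true when exactly one operand is true.
Substitute: n=F, r=F.
F ⊕ F evaluates to F.

F


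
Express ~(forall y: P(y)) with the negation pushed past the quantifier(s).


¬(forall x: φ) = exists x: ¬φ, and ¬(exists x: φ) = forall x: ¬φ.
Apply to the universal statement.

exists y: ~(P(y))


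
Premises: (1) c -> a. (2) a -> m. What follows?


Hypothetical syllogism: from (P → Q) and (Q → R), infer (P → R).
Chain the two implications through the shared middle term 'a'.

c -> m


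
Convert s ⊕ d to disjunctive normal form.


Step 1: s ⊕ d is true exactly when they disagree: (s ∧ ¬d) ∨ (¬s ∧ d).

(s ∧ (¬d)) ∨ ((¬s) ∧ d)


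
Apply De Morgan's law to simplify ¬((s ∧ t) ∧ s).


De Morgan: the negation of a conjunction is the disjunction of the negations.
Distribute ¬ across ∧, flipping it to ∨, and negate each literal.

((¬s) ∨ (¬t)) ∨ (¬s)


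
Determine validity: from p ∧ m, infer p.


This matches the form of conjunction elimination: the conclusion follows in every model of the premises.

Valid.


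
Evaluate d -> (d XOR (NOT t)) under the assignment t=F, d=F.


Substitute t=F, d=F:
NOT t = T
d XOR (NOT t) = F XOR T = T
d -> (d XOR (NOT t)) = F -> T = T

T


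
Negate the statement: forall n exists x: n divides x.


Negation flips each quantifier (∀↔∃) and negates the inner predicate.
¬(forall n exists x: φ) = exists n forall x: ¬φ.

exists n forall x: ~(n divides x)


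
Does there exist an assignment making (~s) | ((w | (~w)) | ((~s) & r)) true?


Search for a satisfying assignment over {r, s, w}.
Try r=False, s=False, w=False: the formula evaluates to True.
A satisfying assignment exists.

Satisfiable.


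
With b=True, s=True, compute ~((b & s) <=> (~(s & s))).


Substitute b=True, s=True:
b & s = True & True = True
s & s = True & True = True
~(s & s) = False
(b & s) <=> (~(s & s)) = True <=> False = False
~((b & s) <=> (~(s & s))) = True

True


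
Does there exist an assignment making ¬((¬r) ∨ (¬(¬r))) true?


Check all 2 assignments over {r}:
r | φ
-----
F | F
T | F
No assignment makes the formula true.

Unsatisfiable.


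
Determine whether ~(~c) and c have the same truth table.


Compare truth tables:
c | φ | ψ
---------
False | False | False
True | True | True
The columns φ and ψ agree on every row.

Yes, they are logically equivalent.


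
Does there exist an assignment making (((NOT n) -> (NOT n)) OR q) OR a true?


Search for a satisfying assignment over {a, n, q}.
Try a=F, n=F, q=F: the formula evaluates to T.
A satisfying assignment exists.

Satisfiable.


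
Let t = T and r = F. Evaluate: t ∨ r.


Disjunction is false only when both operands are false.
Substitute: t=T, r=F.
T ∨ F evaluates to T.

T


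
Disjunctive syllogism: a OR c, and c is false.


Disjunctive syllogism: from (P ∨ Q) and ¬P, infer Q.
One disjunct, 'c', is ruled out; the other must hold.

a


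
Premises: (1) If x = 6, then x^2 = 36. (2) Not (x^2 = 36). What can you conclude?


Modus tollens: from (P → Q) and ¬Q, infer ¬P.
Q = 'x^2 = 36' is denied; since P → Q, P must also fail.

Not (x = 6).


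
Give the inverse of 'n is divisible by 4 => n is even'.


The inverse of (P → Q) is (¬P → ¬Q). It is equivalent to the converse, not to the original.
Here P = 'n is divisible by 4' and Q = 'n is even'.

If not (n is divisible by 4), then not (n is even).


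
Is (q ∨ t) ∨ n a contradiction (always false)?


Truth table over {n, q, t}:
n | q | t | φ
-------------
F | F | F | F
T | F | F | T
F | T | F | T
T | T | F | T
F | F | T | T
T | F | T | T
F | T | T | T
T | T | T | T
Satisfying assignment at row 2: n=T, q=F, t=F gives T.

No, it is not a contradiction.


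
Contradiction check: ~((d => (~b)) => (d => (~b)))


Truth table over {b, d}:
b | d | φ
---------
False | False | False
True | False | False
False | True | False
True | True | False
Every row is false.

Yes, it is a contradiction.


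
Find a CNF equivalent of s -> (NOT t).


Step 1: Rewrite s → (¬t) as ¬s ∨ (¬t).

(NOT s) OR (NOT t)


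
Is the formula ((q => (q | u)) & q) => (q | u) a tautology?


Build the truth table over {q, u}:
q | u | φ
---------
False | False | True
True | False | True
False | True | True
True | True | True
Every row evaluates to true.

Yes, it is a tautology.


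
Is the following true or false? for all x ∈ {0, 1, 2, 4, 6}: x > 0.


Evaluate the predicate on each element: 0:F, 1:T, 2:T, 4:T, 6:T.
Counterexample x = 0 fails the predicate.

F


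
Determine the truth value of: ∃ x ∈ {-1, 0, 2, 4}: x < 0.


Evaluate the predicate on each element: -1:T, 0:F, 2:F, 4:F.
Witness x = -1 satisfies the predicate.

T


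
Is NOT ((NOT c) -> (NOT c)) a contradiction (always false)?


Truth table over {c}:
c | φ
-----
F | F
T | F
Every row is false.

Yes, it is a contradiction.


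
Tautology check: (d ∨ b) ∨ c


Build the truth table over {b, c, d}:
b | c | d | φ
-------------
F | F | F | F
T | F | F | T
F | T | F | T
T | T | F | T
F | F | T | T
T | F | T | T
F | T | T | T
T | T | T | T
Counterexample at row 1: with b=F, c=F, d=F, the formula is F.

No, it is not a tautology.


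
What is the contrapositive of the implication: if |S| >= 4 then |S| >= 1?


The contrapositive of (P → Q) is (¬Q → ¬P); it is logically equivalent to the original.
Here P = '|S| >= 4' and Q = '|S| >= 1'.

If not (|S| >= 1), then not (|S| >= 4).


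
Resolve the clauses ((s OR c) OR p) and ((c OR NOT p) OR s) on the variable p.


The clauses contain complementary literals p and NOTp.
Resolution eliminates this pair and disjoins the remaining literals (merging duplicates).

(c OR s)


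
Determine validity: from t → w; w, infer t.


This is affirming the consequent (fallacy). There exist truth assignments where the premises are all true but the conclusion is false.

Invalid.


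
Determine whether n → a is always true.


Build the truth table over {a, n}:
a | n | φ
---------
F | F | T
T | F | T
F | T | F
T | T | T
Counterexample at row 3: with a=F, n=T, the formula is F.

No, it is not a tautology.


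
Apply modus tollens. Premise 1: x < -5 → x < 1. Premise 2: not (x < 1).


Modus tollens: from (P → Q) and ¬Q, infer ¬P.
Q = 'x < 1' is denied; since P → Q, P must also fail.

Not (x < -5).


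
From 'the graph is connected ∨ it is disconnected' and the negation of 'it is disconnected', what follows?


Disjunctive syllogism: from (P ∨ Q) and ¬P, infer Q.
One disjunct, 'it is disconnected', is ruled out; the other must hold.

the graph is connected


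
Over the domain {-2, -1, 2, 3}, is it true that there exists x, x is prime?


Evaluate the predicate on each element: -2:F, -1:F, 2:T, 3:T.
Witness x = 2 satisfies the predicate.

T


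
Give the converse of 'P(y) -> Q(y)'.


The converse of (P → Q) is (Q → P). It is not in general equivalent to the original.
Here P = 'P(y)' and Q = 'Q(y)'.

If Q(y), then P(y).


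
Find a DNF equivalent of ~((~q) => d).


Step 1: Rewrite implication then negate: ¬(¬(¬q) ∨ d) = (¬q) ∧ ¬d.

(~q) & (~d)


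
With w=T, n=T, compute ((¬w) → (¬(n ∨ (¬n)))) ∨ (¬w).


Substitute w=T, n=T:
¬w = F
¬n = F
n ∨ (¬n) = T ∨ F = T
¬(n ∨ (¬n)) = F
(¬w) → (¬(n ∨ (¬n))) = F → F = T
¬w = F
((¬w) → (¬(n ∨ (¬n)))) ∨ (¬w) = T ∨ F = T

T


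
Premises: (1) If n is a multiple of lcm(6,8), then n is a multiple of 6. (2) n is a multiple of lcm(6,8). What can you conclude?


Modus ponens: from (P → Q) and P, infer Q.
P = 'n is a multiple of lcm(6,8)' is asserted, and P → Q holds, so Q follows.

n is a multiple of 6.


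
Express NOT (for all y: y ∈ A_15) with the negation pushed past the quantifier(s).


¬(for all x: φ) = there exists x: ¬φ, and ¬(there exists x: φ) = for all x: ¬φ.
Apply to the universal statement.

there exists y: NOT(y ∈ A_15)


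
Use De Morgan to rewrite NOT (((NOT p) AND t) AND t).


De Morgan: the negation of a conjunction is the disjunction of the negations.
Distribute NOT across AND, flipping it to OR, and negate each literal.

(p OR (NOT t)) OR (NOT t)


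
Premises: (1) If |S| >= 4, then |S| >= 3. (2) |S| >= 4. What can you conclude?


Modus ponens: from (P → Q) and P, infer Q.
P = '|S| >= 4' is asserted, and P → Q holds, so Q follows.

|S| >= 3.


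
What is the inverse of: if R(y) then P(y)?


The inverse of (P → Q) is (¬P → ¬Q). It is equivalent to the converse, not to the original.
Here P = 'R(y)' and Q = 'P(y)'.

If not (R(y)), then not (P(y)).


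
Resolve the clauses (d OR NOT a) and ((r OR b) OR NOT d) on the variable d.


The clauses contain complementary literals d and NOTd.
Resolution eliminates this pair and disjoins the remaining literals (merging duplicates).

((NOT a OR b) OR r)


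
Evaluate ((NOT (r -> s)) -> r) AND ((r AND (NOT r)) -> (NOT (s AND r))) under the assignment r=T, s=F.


Substitute r=T, s=F:
r -> s = T -> F = F
NOT (r -> s) = T
(NOT (r -> s)) -> r = T -> T = T
NOT r = F
r AND (NOT r) = T AND F = F
s AND r = F AND T = F
NOT (s AND r) = T
(r AND (NOT r)) -> (NOT (s AND r)) = F -> T = T
((NOT (r -> s)) -> r) AND ((r AND (NOT r)) -> (NOT (s AND r))) = T AND T = T

T


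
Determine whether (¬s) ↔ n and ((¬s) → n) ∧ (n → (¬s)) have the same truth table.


Compare truth tables:
n | s | φ | ψ
-------------
F | F | F | F
T | F | T | T
F | T | T | T
T | T | F | F
The columns φ and ψ agree on every row.

Yes, they are logically equivalent.


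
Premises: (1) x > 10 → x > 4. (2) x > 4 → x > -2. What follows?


Hypothetical syllogism: from (P → Q) and (Q → R), infer (P → R).
Chain the two implications through the shared middle term 'x > 4'.

x > 10 → x > -2


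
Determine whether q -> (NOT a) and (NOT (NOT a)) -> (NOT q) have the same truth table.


Compare truth tables:
a | q | φ | ψ
-------------
F | F | T | T
T | F | T | T
F | T | T | T
T | T | F | F
The columns φ and ψ agree on every row.

Yes, they are logically equivalent.


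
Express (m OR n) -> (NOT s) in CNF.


Step 1: Rewrite as ¬(m ∨ n) ∨ (¬s) = (¬m ∧ ¬n) ∨ (¬s).
Step 2: Distribute ∨ over ∧.

((NOT m) OR (NOT s)) AND ((NOT n) OR (NOT s))


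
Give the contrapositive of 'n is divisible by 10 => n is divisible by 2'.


The contrapositive of (P → Q) is (¬Q → ¬P); it is logically equivalent to the original.
Here P = 'n is divisible by 10' and Q = 'n is divisible by 2'.

If not (n is divisible by 2), then not (n is divisible by 10).


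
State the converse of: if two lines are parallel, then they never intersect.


The converse of (P → Q) is (Q → P). It is not in general equivalent to the original.
Here P = 'two lines are parallel' and Q = 'they never intersect'.

If they never intersect, then two lines are parallel.


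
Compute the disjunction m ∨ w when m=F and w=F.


Disjunction is false only when both operands are false.
Substitute: m=F, w=F.
F ∨ F evaluates to F.

F


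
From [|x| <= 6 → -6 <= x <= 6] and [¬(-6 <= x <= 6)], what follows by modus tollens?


Modus tollens: from (P → Q) and ¬Q, infer ¬P.
Q = '-6 <= x <= 6' is denied; since P → Q, P must also fail.

Not (|x| <= 6).


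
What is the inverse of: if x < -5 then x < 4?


The inverse of (P → Q) is (¬P → ¬Q). It is equivalent to the converse, not to the original.
Here P = 'x < -5' and Q = 'x < 4'.

If not (x < -5), then not (x < 4).


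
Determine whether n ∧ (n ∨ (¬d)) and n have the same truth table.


Compare truth tables:
d | n | φ | ψ
-------------
F | F | F | F
T | F | F | F
F | T | T | T
T | T | T | T
The columns φ and ψ agree on every row.

Yes, they are logically equivalent.


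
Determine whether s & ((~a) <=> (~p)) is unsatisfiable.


Truth table over {a, p, s}:
a | p | s | φ
-------------
False | False | False | False
True | False | False | False
False | True | False | False
True | True | False | False
False | False | True | True
True | False | True | False
False | True | True | False
True | True | True | True
Satisfying assignment at row 5: a=False, p=False, s=True gives True.

No, it is not a contradiction.


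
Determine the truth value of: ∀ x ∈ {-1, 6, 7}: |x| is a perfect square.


Evaluate the predicate on each element: -1:T, 6:F, 7:F.
Counterexample x = 6 fails the predicate.

F


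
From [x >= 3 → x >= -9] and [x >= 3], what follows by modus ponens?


Modus ponens: from (P → Q) and P, infer Q.
P = 'x >= 3' is asserted, and P → Q holds, so Q follows.

x >= -9.


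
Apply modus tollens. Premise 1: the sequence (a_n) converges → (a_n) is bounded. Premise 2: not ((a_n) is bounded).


Modus tollens: from (P → Q) and ¬Q, infer ¬P.
Q = '(a_n) is bounded' is denied; since P → Q, P must also fail.

Not (the sequence (a_n) converges).


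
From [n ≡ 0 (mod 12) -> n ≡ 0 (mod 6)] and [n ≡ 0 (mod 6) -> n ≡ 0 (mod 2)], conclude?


Hypothetical syllogism: from (P → Q) and (Q → R), infer (P → R).
Chain the two implications through the shared middle term 'n ≡ 0 (mod 6)'.

n ≡ 0 (mod 12) -> n ≡ 0 (mod 2)


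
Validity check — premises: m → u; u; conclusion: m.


This is affirming the consequent (fallacy). There exist truth assignments where the premises are all true but the conclusion is false.

Invalid.


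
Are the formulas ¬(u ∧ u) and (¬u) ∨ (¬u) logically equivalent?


Compare truth tables:
u | φ | ψ
---------
F | T | T
T | F | F
The columns φ and ψ agree on every row.

Yes, they are logically equivalent.


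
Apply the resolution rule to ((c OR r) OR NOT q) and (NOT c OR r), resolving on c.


The clauses contain complementary literals c and NOTc.
Resolution eliminates this pair and disjoins the remaining literals (merging duplicates).

(NOT q OR r)


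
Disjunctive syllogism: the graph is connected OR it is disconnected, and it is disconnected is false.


Disjunctive syllogism: from (P ∨ Q) and ¬P, infer Q.
One disjunct, 'it is disconnected', is ruled out; the other must hold.

the graph is connected


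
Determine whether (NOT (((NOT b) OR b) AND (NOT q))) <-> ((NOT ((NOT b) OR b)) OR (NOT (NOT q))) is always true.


Build the truth table over {b, q}:
b | q | φ
---------
F | F | T
T | F | T
F | T | T
T | T | T
Every row evaluates to true.

Yes, it is a tautology.


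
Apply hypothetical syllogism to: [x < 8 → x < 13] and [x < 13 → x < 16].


Hypothetical syllogism: from (P → Q) and (Q → R), infer (P → R).
Chain the two implications through the shared middle term 'x < 13'.

x < 8 → x < 16


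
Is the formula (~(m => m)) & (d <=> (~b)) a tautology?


Build the truth table over {b, d, m}:
b | d | m | φ
-------------
False | False | False | False
True | False | False | False
False | True | False | False
True | True | False | False
False | False | True | False
True | False | True | False
False | True | True | False
True | True | True | False
Counterexample at row 1: with b=False, d=False, m=False, the formula is False.

No, it is not a tautology.


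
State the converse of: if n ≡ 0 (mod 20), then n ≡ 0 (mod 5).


The converse of (P → Q) is (Q → P). It is not in general equivalent to the original.
Here P = 'n ≡ 0 (mod 20)' and Q = 'n ≡ 0 (mod 5)'.

If n ≡ 0 (mod 5), then n ≡ 0 (mod 20).


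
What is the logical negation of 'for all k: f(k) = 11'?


¬(for all x: φ) = there exists x: ¬φ, and ¬(there exists x: φ) = for all x: ¬φ.
Apply to the universal statement.

there exists k: NOT(f(k) = 11)


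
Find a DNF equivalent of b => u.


Step 1: Rewrite b → u as ¬b ∨ u.

(~b) | u


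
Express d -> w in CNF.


Step 1: Rewrite d → w as ¬d ∨ w.

(NOT d) OR w


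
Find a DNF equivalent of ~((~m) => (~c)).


Step 1: Rewrite implication then negate: ¬(¬(¬m) ∨ (¬c)) = (¬m) ∧ ¬(¬c).
Step 2: Eliminate any double negations (¬¬X = X).

(~m) & c


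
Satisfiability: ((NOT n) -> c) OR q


Search for a satisfying assignment over {c, n, q}.
Try c=T, n=F, q=F: the formula evaluates to T.
A satisfying assignment exists.

Satisfiable.


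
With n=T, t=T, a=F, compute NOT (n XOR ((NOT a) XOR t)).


Substitute n=T, t=T, a=F:
NOT a = T
(NOT a) XOR t = T XOR T = F
n XOR ((NOT a) XOR t) = T XOR F = T
NOT (n XOR ((NOT a) XOR t)) = F

F


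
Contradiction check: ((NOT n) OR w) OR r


Truth table over {n, r, w}:
n | r | w | φ
-------------
F | F | F | T
T | F | F | F
F | T | F | T
T | T | F | T
F | F | T | T
T | F | T | T
F | T | T | T
T | T | T | T
Satisfying assignment at row 1: n=F, r=F, w=F gives T.

No, it is not a contradiction.


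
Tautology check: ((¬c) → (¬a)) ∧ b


Build the truth table over {a, b, c}:
a | b | c | φ
-------------
F | F | F | F
T | F | F | F
F | T | F | T
T | T | F | F
F | F | T | F
T | F | T | F
F | T | T | T
T | T | T | T
Counterexample at row 1: with a=F, b=F, c=F, the formula is F.

No, it is not a tautology.


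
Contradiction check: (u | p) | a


Truth table over {a, p, u}:
a | p | u | φ
-------------
False | False | False | False
True | False | False | True
False | True | False | True
True | True | False | True
False | False | True | True
True | False | True | True
False | True | True | True
True | True | True | True
Satisfying assignment at row 2: a=True, p=False, u=False gives True.

No, it is not a contradiction.


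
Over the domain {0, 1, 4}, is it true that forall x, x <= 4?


Evaluate the predicate on each element: 0:True, 1:True, 4:True.
Every element satisfies the predicate.

True


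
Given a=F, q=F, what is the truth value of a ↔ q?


Biconditional is true when both operands have the same truth value.
Substitute: a=F, q=F.
F ↔ F evaluates to T.

T


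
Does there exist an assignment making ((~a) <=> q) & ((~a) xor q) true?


Check all 4 assignments over {a, q}:
a | q | φ
---------
False | False | False
True | False | False
False | True | False
True | True | False
No assignment makes the formula true.

Unsatisfiable.


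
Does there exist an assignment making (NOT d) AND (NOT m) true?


Search for a satisfying assignment over {d, m}.
Try d=F, m=F: the formula evaluates to T.
A satisfying assignment exists.

Satisfiable.


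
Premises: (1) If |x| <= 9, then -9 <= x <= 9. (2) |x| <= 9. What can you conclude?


Modus ponens: from (P → Q) and P, infer Q.
P = '|x| <= 9' is asserted, and P → Q holds, so Q follows.

-9 <= x <= 9.


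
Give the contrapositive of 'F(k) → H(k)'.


The contrapositive of (P → Q) is (¬Q → ¬P); it is logically equivalent to the original.
Here P = 'F(k)' and Q = 'H(k)'.

If not (H(k)), then not (F(k)).


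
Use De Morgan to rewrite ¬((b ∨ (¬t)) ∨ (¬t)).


De Morgan: the negation of a disjunction is the conjunction of the negations.
Distribute ¬ across ∨, flipping it to ∧, and negate each literal.

((¬b) ∧ t) ∧ t


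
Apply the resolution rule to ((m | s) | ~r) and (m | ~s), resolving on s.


The clauses contain complementary literals s and ~s.
Resolution eliminates this pair and disjoins the remaining literals (merging duplicates).

(~r | m)


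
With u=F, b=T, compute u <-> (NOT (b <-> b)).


Substitute u=F, b=T:
b <-> b = T <-> T = T
NOT (b <-> b) = F
u <-> (NOT (b <-> b)) = F <-> F = T

T


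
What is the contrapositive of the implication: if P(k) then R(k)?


The contrapositive of (P → Q) is (¬Q → ¬P); it is logically equivalent to the original.
Here P = 'P(k)' and Q = 'R(k)'.

If not (R(k)), then not (P(k)).


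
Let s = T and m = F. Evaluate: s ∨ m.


Disjunction is false only when both operands are false.
Substitute: s=T, m=F.
T ∨ F evaluates to T.

T


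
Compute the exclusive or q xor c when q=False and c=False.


Exclusive or is true when exactly one operand is true.
Substitute: q=False, c=False.
False xor False evaluates to False.

False


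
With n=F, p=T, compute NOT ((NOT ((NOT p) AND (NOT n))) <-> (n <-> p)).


Substitute n=F, p=T:
NOT p = F
NOT n = T
(NOT p) AND (NOT n) = F AND T = F
NOT ((NOT p) AND (NOT n)) = T
n <-> p = F <-> T = F
(NOT ((NOT p) AND (NOT n))) <-> (n <-> p) = T <-> F = F
NOT ((NOT ((NOT p) AND (NOT n))) <-> (n <-> p)) = T

T


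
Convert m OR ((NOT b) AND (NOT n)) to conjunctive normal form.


Step 1: Distribute ∨ over ∧: m ∨ ((¬b) ∧ (¬n)) = (m ∨ (¬b)) ∧ (m ∨ (¬n)).

(m OR (NOT b)) AND (m OR (NOT n))


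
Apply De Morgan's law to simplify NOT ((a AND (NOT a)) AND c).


De Morgan: the negation of a conjunction is the disjunction of the negations.
Distribute NOT across AND, flipping it to OR, and negate each literal.

((NOT a) OR a) OR (NOT c)


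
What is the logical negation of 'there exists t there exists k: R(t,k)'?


Negation flips each quantifier (∀↔∃) and negates the inner predicate.
¬(there exists t there exists k: φ) = for all t for all k: ¬φ.

for all t for all k: NOT(R(t,k))


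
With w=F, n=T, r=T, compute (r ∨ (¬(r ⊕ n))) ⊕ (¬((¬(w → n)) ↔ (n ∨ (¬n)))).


Substitute w=F, n=T, r=T:
r ⊕ n = T ⊕ T = F
¬(r ⊕ n) = T
r ∨ (¬(r ⊕ n)) = T ∨ T = T
w → n = F → T = T
¬(w → n) = F
¬n = F
n ∨ (¬n) = T ∨ F = T
(¬(w → n)) ↔ (n ∨ (¬n)) = F ↔ T = F
¬((¬(w → n)) ↔ (n ∨ (¬n))) = T
(r ∨ (¬(r ⊕ n))) ⊕ (¬((¬(w → n)) ↔ (n ∨ (¬n)))) = T ⊕ T = F

F


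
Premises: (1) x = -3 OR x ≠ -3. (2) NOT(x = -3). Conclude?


Disjunctive syllogism: from (P ∨ Q) and ¬P, infer Q.
One disjunct, 'x = -3', is ruled out; the other must hold.

x ≠ -3


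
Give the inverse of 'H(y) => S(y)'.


The inverse of (P → Q) is (¬P → ¬Q). It is equivalent to the converse, not to the original.
Here P = 'H(y)' and Q = 'S(y)'.

If not (H(y)), then not (S(y)).


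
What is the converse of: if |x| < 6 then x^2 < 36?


The converse of (P → Q) is (Q → P). It is not in general equivalent to the original.
Here P = '|x| < 6' and Q = 'x^2 < 36'.

If x^2 < 36, then |x| < 6.


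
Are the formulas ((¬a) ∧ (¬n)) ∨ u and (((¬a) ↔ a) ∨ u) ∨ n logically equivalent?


Compare truth tables:
a | n | u | φ | ψ
-----------------
F | F | F | T | F
T | F | F | F | F
F | T | F | F | T
T | T | F | F | T
F | F | T | T | T
T | F | T | T | T
F | T | T | T | T
T | T | T | T | T
They differ at row 1 (a=F, n=F, u=F): φ=T but ψ=F.

No, they are not logically equivalent.


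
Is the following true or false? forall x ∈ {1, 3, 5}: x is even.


Evaluate the predicate on each element: 1:False, 3:False, 5:False.
Counterexample x = 1 fails the predicate.

False


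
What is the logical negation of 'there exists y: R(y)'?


¬(for all x: φ) = there exists x: ¬φ, and ¬(there exists x: φ) = for all x: ¬φ.
Apply to the existential statement.

for all y: NOT(R(y))


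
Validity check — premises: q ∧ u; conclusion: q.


This matches the form of conjunction elimination: the conclusion follows in every model of the premises.

Valid.


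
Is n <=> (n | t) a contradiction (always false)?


Truth table over {n, t}:
n | t | φ
---------
False | False | True
True | False | True
False | True | False
True | True | True
Satisfying assignment at row 1: n=False, t=False gives True.

No, it is not a contradiction.


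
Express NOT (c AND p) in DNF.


Step 1: Apply De Morgan: ¬(c ∧ p) = ¬c ∨ ¬p.

(NOT c) OR (NOT p)


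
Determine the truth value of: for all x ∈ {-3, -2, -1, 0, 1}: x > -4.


Evaluate the predicate on each element: -3:T, -2:T, -1:T, 0:T, 1:T.
Every element satisfies the predicate.

T


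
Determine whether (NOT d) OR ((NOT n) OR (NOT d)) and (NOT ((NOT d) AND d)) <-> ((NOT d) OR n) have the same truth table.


Compare truth tables:
d | n | φ | ψ
-------------
F | F | T | T
T | F | T | F
F | T | T | T
T | T | F | T
They differ at row 2 (d=T, n=F): φ=T but ψ=F.

No, they are not logically equivalent.


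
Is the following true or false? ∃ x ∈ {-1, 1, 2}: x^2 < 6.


Evaluate the predicate on each element: -1:T, 1:T, 2:T.
Witness x = -1 satisfies the predicate.

T


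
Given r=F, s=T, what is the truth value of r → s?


Implication is false only when antecedent is true and consequent is false.
Substitute: r=F, s=T.
F → T evaluates to T.

T


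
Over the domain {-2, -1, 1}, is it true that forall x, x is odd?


Evaluate the predicate on each element: -2:False, -1:True, 1:True.
Counterexample x = -2 fails the predicate.

False


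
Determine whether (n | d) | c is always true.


Build the truth table over {c, d, n}:
c | d | n | φ
-------------
False | False | False | False
True | False | False | True
False | True | False | True
True | True | False | True
False | False | True | True
True | False | True | True
False | True | True | True
True | True | True | True
Counterexample at row 1: with c=False, d=False, n=False, the formula is False.

No, it is not a tautology.


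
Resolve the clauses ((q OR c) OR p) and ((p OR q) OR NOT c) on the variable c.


The clauses contain complementary literals c and NOTc.
Resolution eliminates this pair and disjoins the remaining literals (merging duplicates).

(q OR p)


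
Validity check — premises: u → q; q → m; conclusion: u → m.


This matches the form of hypothetical syllogism: the conclusion follows in every model of the premises.

Valid.


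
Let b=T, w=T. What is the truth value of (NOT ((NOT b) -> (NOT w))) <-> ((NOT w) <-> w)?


Substitute b=T, w=T:
NOT b = F
NOT w = F
(NOT b) -> (NOT w) = F -> F = T
NOT ((NOT b) -> (NOT w)) = F
NOT w = F
(NOT w) <-> w = F <-> T = F
(NOT ((NOT b) -> (NOT w))) <-> ((NOT w) <-> w) = F <-> F = T

T


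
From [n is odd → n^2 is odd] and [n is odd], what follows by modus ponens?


Modus ponens: from (P → Q) and P, infer Q.
P = 'n is odd' is asserted, and P → Q holds, so Q follows.

n^2 is odd.


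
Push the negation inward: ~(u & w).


De Morgan: the negation of a conjunction is the disjunction of the negations.
Distribute ~ across &, flipping it to |, and negate each literal.

(~u) | (~w)


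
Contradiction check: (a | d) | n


Truth table over {a, d, n}:
a | d | n | φ
-------------
False | False | False | False
True | False | False | True
False | True | False | True
True | True | False | True
False | False | True | True
True | False | True | True
False | True | True | True
True | True | True | True
Satisfying assignment at row 2: a=True, d=False, n=False gives True.

No, it is not a contradiction.


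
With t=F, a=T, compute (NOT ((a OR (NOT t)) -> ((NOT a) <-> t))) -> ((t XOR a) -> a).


Substitute t=F, a=T:
NOT t = T
a OR (NOT t) = T OR T = T
NOT a = F
(NOT a) <-> t = F <-> F = T
(a OR (NOT t)) -> ((NOT a) <-> t) = T -> T = T
NOT ((a OR (NOT t)) -> ((NOT a) <-> t)) = F
t XOR a = F XOR T = T
(t XOR a) -> a = T -> T = T
(NOT ((a OR (NOT t)) -> ((NOT a) <-> t))) -> ((t XOR a) -> a) = F -> T = T

T


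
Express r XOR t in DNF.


Step 1: r ⊕ t is true exactly when they disagree: (r ∧ ¬t) ∨ (¬r ∧ t).

(r AND (NOT t)) OR ((NOT r) AND t)


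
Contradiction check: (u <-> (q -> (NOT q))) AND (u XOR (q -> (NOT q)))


Truth table over {q, u}:
q | u | φ
---------
F | F | F
T | F | F
F | T | F
T | T | F
Every row is false.

Yes, it is a contradiction.


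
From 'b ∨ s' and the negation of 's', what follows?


Disjunctive syllogism: from (P ∨ Q) and ¬P, infer Q.
One disjunct, 's', is ruled out; the other must hold.

b


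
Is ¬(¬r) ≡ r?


Compare truth tables:
r | φ | ψ
---------
F | F | F
T | T | T
The columns φ and ψ agree on every row.

Yes, they are logically equivalent.


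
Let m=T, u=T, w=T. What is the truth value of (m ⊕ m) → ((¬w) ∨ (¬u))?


Substitute m=T, u=T, w=T:
m ⊕ m = T ⊕ T = F
¬w = F
¬u = F
(¬w) ∨ (¬u) = F ∨ F = F
(m ⊕ m) → ((¬w) ∨ (¬u)) = F → F = T

T


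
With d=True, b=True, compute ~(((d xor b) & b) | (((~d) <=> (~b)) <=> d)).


Substitute d=True, b=True:
d xor b = True xor True = False
(d xor b) & b = False & True = False
~d = False
~b = False
(~d) <=> (~b) = False <=> False = True
((~d) <=> (~b)) <=> d = True <=> True = True
((d xor b) & b) | (((~d) <=> (~b)) <=> d) = False | True = True
~(((d xor b) & b) | (((~d) <=> (~b)) <=> d)) = False

False


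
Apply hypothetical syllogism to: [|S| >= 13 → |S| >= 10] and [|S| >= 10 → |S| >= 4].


Hypothetical syllogism: from (P → Q) and (Q → R), infer (P → R).
Chain the two implications through the shared middle term '|S| >= 10'.

|S| >= 13 → |S| >= 4


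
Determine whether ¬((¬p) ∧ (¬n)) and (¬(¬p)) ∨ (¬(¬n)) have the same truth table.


Compare truth tables:
n | p | φ | ψ
-------------
F | F | F | F
T | F | T | T
F | T | T | T
T | T | T | T
The columns φ and ψ agree on every row.

Yes, they are logically equivalent.


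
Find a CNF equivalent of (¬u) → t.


Step 1: Rewrite (¬u) → t as ¬(¬u) ∨ t.
Step 2: Eliminate any double negations (¬¬X = X).

u ∨ t


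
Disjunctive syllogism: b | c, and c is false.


Disjunctive syllogism: from (P ∨ Q) and ¬P, infer Q.
One disjunct, 'c', is ruled out; the other must hold.

b


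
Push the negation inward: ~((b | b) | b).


De Morgan: the negation of a disjunction is the conjunction of the negations.
Distribute ~ across |, flipping it to &, and negate each literal.

((~b) & (~b)) & (~b)


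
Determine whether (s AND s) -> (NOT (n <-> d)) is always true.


Build the truth table over {d, n, s}:
d | n | s | φ
-------------
F | F | F | T
T | F | F | T
F | T | F | T
T | T | F | T
F | F | T | F
T | F | T | T
F | T | T | T
T | T | T | F
Counterexample at row 5: with d=F, n=F, s=T, the formula is F.

No, it is not a tautology.


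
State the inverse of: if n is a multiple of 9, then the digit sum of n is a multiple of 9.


The inverse of (P → Q) is (¬P → ¬Q). It is equivalent to the converse, not to the original.
Here P = 'n is a multiple of 9' and Q = 'the digit sum of n is a multiple of 9'.

If not (n is a multiple of 9), then not (the digit sum of n is a multiple of 9).


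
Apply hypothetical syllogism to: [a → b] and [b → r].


Hypothetical syllogism: from (P → Q) and (Q → R), infer (P → R).
Chain the two implications through the shared middle term 'b'.

a → r


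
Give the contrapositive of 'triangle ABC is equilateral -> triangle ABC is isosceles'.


The contrapositive of (P → Q) is (¬Q → ¬P); it is logically equivalent to the original.
Here P = 'triangle ABC is equilateral' and Q = 'triangle ABC is isosceles'.

If not (triangle ABC is isosceles), then not (triangle ABC is equilateral).


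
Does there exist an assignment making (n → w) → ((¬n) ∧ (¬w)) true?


Search for a satisfying assignment over {n, w}.
Try n=F, w=F: the formula evaluates to T.
A satisfying assignment exists.

Satisfiable.


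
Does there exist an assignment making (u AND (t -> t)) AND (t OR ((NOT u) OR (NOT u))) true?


Search for a satisfying assignment over {t, u}.
Try t=T, u=T: the formula evaluates to T.
A satisfying assignment exists.

Satisfiable.


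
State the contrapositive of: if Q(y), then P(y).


The contrapositive of (P → Q) is (¬Q → ¬P); it is logically equivalent to the original.
Here P = 'Q(y)' and Q = 'P(y)'.

If not (P(y)), then not (Q(y)).


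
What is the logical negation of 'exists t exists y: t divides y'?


Negation flips each quantifier (∀↔∃) and negates the inner predicate.
¬(exists t exists y: φ) = forall t forall y: ¬φ.

forall t forall y: ~(t divides y)


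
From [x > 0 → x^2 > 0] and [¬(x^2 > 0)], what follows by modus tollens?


Modus tollens: from (P → Q) and ¬Q, infer ¬P.
Q = 'x^2 > 0' is denied; since P → Q, P must also fail.

Not (x > 0).


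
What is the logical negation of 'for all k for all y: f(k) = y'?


Negation flips each quantifier (∀↔∃) and negates the inner predicate.
¬(for all k for all y: φ) = there exists k there exists y: ¬φ.

there exists k there exists y: NOT(f(k) = y)


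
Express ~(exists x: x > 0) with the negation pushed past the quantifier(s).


¬(forall x: φ) = exists x: ¬φ, and ¬(exists x: φ) = forall x: ¬φ.
Apply to the existential statement.

forall x: ~(x > 0)


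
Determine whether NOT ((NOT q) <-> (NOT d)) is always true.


Build the truth table over {d, q}:
d | q | φ
---------
F | F | F
T | F | T
F | T | T
T | T | F
Counterexample at row 1: with d=F, q=F, the formula is F.

No, it is not a tautology.


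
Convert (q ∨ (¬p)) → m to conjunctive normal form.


Step 1: Rewrite as ¬(q ∨ (¬p)) ∨ m = (¬q ∧ ¬(¬p)) ∨ m.
Step 2: Distribute ∨ over ∧.
Step 3: Eliminate any double negations (¬¬X = X).

((¬q) ∨ m) ∧ (p ∨ m)


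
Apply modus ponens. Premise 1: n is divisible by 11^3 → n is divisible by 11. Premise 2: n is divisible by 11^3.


Modus ponens: from (P → Q) and P, infer Q.
P = 'n is divisible by 11^3' is asserted, and P → Q holds, so Q follows.

n is divisible by 11.


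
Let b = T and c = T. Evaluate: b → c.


Implication is false only when antecedent is true and consequent is false.
Substitute: b=T, c=T.
T → T evaluates to T.

T


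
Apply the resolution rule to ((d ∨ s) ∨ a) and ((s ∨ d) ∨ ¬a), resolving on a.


The clauses contain complementary literals a and ¬a.
Resolution eliminates this pair and disjoins the remaining literals (merging duplicates).

(d ∨ s)
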